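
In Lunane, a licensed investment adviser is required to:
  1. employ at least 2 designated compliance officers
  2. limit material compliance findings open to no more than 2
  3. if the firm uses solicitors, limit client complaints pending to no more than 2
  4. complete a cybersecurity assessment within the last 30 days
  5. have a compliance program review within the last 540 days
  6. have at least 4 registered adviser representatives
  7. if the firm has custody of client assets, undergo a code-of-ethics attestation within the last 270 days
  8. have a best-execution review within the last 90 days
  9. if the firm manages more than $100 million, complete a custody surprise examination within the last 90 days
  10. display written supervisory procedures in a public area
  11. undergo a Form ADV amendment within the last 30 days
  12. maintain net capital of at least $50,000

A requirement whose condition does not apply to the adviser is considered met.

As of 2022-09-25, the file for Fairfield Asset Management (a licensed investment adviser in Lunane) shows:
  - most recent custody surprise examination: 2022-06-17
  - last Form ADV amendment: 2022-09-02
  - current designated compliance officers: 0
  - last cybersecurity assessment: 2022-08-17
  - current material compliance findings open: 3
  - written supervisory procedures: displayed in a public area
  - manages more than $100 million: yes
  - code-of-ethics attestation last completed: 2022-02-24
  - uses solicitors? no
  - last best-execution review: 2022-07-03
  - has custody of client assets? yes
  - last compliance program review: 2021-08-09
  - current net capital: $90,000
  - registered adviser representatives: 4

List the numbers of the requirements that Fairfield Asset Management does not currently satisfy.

1. designated compliance officers 0 < 2 → not met
2. material compliance findings open 3 > 2 → not met
3. condition 'uses solicitors' does not hold → requirement n/a → met
4. cybersecurity assessment 39 days ago vs limit 30 → not met
5. compliance program review 412 days ago vs limit 540 → met
6. registered adviser representatives 4 ≥ 4 → met
7. condition 'has custody of client assets' holds; code-of-ethics attestation 213 days ago vs limit 270 → met
8. best-execution review 84 days ago vs limit 90 → met
9. condition 'manages more than $100 million' holds; custody surprise examination 100 days ago vs limit 90 → not met
10. written supervisory procedures present → met
11. Form ADV amendment 23 days ago vs limit 30 → met
12. net capital $90,000 ≥ $50,000 → met
Not met: 1, 2, 4, 9

1, 2, 4, 9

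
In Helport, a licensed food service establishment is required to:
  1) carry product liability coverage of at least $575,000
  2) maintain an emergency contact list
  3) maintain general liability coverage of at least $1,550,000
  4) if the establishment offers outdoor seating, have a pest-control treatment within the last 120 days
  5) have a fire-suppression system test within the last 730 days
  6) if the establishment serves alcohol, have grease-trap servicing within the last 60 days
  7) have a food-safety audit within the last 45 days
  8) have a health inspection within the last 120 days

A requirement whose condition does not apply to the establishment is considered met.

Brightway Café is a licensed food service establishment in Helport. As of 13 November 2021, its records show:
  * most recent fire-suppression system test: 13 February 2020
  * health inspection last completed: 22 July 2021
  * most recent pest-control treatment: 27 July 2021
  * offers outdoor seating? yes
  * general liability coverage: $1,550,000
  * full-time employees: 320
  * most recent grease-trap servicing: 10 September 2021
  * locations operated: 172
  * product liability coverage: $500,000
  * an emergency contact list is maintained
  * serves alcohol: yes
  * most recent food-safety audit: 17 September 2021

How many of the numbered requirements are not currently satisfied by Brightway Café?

3

1. product liability coverage $500,000 < $575,000 → not met
2. emergency contact list present → met
3. general liability coverage $1,550,000 ≥ $1,550,000 → met
4. condition 'offers outdoor seating' holds; pest-control treatment 109 days ago vs limit 120 → met
5. fire-suppression system test 639 days ago vs limit 730 → met
6. condition 'serves alcohol' holds; grease-trap servicing 64 days ago vs limit 60 → not met
7. food-safety audit 57 days ago vs limit 45 → not met
8. health inspection 114 days ago vs limit 120 → met
Not met: 3 of 8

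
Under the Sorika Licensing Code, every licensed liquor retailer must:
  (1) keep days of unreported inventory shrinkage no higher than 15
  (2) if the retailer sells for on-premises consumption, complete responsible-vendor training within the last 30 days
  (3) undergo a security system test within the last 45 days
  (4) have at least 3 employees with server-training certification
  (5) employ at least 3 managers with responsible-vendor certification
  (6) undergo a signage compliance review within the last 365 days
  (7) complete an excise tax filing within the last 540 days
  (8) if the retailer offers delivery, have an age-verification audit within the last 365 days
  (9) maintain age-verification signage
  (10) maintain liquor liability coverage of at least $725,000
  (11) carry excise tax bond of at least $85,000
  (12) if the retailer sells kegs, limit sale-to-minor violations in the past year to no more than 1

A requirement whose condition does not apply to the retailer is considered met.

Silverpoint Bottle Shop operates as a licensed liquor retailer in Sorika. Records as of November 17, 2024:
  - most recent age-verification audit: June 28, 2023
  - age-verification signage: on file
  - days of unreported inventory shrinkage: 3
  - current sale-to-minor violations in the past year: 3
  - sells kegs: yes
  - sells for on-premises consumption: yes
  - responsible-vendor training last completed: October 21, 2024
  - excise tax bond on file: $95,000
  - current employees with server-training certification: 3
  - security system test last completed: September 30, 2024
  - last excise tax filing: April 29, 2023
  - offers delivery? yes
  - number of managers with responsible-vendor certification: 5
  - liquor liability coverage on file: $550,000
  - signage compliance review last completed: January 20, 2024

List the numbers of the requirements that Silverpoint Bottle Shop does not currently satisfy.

3, 7, 8, 10, 12

1. days of unreported inventory shrinkage 3 ≤ 15 → met
2. condition 'sells for on-premises consumption' holds; responsible-vendor training 27 days ago vs limit 30 → met
3. security system test 48 days ago vs limit 45 → not met
4. employees with server-training certification 3 ≥ 3 → met
5. managers with responsible-vendor certification 5 ≥ 3 → met
6. signage compliance review 302 days ago vs limit 365 → met
7. excise tax filing 568 days ago vs limit 540 → not met
8. condition 'offers delivery' holds; age-verification audit 508 days ago vs limit 365 → not met
9. age-verification signage present → met
10. liquor liability coverage $550,000 < $725,000 → not met
11. excise tax bond $95,000 ≥ $85,000 → met
12. condition 'sells kegs' holds; sale-to-minor violations in the past year 3 > 1 → not met
Not met: 3, 7, 8, 10, 12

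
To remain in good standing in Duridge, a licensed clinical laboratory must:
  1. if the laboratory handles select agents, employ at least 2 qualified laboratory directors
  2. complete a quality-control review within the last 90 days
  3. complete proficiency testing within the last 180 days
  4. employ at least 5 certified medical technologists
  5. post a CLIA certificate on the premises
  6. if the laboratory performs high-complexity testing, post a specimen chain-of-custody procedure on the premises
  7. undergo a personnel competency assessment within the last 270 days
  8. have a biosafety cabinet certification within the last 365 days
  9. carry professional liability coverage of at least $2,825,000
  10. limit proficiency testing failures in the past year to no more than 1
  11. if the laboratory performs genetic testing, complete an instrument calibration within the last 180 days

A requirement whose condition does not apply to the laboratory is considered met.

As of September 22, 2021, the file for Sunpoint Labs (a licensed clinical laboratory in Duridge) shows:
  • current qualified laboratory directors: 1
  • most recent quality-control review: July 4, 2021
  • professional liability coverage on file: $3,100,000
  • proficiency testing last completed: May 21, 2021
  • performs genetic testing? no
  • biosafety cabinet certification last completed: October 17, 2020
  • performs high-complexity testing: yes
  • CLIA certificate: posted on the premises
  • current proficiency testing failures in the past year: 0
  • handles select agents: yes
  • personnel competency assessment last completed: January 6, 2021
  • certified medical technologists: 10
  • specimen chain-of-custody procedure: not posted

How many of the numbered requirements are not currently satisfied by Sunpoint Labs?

2

1. condition 'handles select agents' holds; qualified laboratory directors 1 < 2 → not met
2. quality-control review 80 days ago vs limit 90 → met
3. proficiency testing 124 days ago vs limit 180 → met
4. certified medical technologists 10 ≥ 5 → met
5. CLIA certificate present → met
6. condition 'performs high-complexity testing' holds; specimen chain-of-custody procedure absent → not met
7. personnel competency assessment 259 days ago vs limit 270 → met
8. biosafety cabinet certification 340 days ago vs limit 365 → met
9. professional liability coverage $3,100,000 ≥ $2,825,000 → met
10. proficiency testing failures in the past year 0 ≤ 1 → met
11. condition 'performs genetic testing' does not hold → requirement n/a → met
Not met: 2 of 11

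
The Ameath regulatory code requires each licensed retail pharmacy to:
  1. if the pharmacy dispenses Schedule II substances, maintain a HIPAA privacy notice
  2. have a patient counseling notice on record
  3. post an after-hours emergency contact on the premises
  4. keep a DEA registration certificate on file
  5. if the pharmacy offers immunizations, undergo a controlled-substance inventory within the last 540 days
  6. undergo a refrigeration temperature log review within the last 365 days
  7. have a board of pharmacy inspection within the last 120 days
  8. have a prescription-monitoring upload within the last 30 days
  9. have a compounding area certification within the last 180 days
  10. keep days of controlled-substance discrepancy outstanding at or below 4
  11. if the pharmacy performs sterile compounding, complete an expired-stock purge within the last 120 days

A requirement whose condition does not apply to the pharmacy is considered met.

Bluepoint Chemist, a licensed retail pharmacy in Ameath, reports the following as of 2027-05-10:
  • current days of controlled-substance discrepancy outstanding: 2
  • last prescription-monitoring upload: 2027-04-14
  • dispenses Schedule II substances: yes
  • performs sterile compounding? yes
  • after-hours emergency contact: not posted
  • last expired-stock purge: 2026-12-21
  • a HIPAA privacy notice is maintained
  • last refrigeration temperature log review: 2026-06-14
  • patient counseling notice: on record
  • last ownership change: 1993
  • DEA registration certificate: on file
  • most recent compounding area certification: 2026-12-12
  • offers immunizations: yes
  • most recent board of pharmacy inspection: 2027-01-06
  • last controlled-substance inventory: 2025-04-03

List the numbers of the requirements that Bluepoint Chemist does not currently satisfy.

3, 5, 7, 11

1. condition 'dispenses Schedule II substances' holds; HIPAA privacy notice present → met
2. patient counseling notice present → met
3. after-hours emergency contact absent → not met
4. DEA registration certificate present → met
5. condition 'offers immunizations' holds; controlled-substance inventory 767 days ago vs limit 540 → not met
6. refrigeration temperature log review 330 days ago vs limit 365 → met
7. board of pharmacy inspection 124 days ago vs limit 120 → not met
8. prescription-monitoring upload 26 days ago vs limit 30 → met
9. compounding area certification 149 days ago vs limit 180 → met
10. days of controlled-substance discrepancy outstanding 2 ≤ 4 → met
11. condition 'performs sterile compounding' holds; expired-stock purge 140 days ago vs limit 120 → not met
Not met: 3, 5, 7, 11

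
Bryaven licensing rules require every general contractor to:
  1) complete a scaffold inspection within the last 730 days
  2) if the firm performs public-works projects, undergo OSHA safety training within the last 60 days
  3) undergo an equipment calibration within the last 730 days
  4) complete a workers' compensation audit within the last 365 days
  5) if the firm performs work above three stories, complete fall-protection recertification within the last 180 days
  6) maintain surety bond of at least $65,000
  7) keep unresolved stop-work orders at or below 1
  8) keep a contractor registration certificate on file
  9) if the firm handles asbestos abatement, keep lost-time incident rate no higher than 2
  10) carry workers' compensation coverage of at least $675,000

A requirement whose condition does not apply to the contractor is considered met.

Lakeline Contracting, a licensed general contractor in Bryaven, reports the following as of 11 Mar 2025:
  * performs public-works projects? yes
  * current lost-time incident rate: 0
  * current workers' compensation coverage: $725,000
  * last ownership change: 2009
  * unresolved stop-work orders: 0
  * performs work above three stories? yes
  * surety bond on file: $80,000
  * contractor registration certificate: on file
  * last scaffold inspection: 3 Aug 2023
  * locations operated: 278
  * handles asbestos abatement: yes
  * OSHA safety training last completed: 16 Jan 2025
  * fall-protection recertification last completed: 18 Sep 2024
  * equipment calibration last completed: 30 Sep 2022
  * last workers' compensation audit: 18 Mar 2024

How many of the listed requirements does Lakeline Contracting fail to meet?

1. scaffold inspection 586 days ago vs limit 730 → met
2. condition 'performs public-works projects' holds; OSHA safety training 54 days ago vs limit 60 → met
3. equipment calibration 893 days ago vs limit 730 → not met
4. workers' compensation audit 358 days ago vs limit 365 → met
5. condition 'performs work above three stories' holds; fall-protection recertification 174 days ago vs limit 180 → met
6. surety bond $80,000 ≥ $65,000 → met
7. unresolved stop-work orders 0 ≤ 1 → met
8. contractor registration certificate present → met
9. condition 'handles asbestos abatement' holds; lost-time incident rate 0 ≤ 2 → met
10. workers' compensation coverage $725,000 ≥ $675,000 → met
Not met: 1 of 10

1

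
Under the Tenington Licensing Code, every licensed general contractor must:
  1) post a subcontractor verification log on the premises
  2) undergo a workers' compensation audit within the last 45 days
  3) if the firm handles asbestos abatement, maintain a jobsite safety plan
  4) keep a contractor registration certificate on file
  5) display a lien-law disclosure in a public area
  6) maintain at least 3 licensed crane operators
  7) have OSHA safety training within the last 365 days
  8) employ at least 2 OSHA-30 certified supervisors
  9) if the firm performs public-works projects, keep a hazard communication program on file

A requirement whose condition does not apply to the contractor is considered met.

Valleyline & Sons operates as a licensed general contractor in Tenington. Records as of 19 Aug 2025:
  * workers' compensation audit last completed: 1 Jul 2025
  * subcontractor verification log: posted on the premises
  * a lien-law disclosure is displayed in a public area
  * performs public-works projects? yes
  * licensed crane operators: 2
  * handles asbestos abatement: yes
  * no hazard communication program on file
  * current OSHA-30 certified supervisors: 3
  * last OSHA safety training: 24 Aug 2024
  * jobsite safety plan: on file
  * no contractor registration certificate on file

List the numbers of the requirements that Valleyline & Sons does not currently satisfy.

1. subcontractor verification log present → met
2. workers' compensation audit 49 days ago vs limit 45 → not met
3. condition 'handles asbestos abatement' holds; jobsite safety plan present → met
4. contractor registration certificate absent → not met
5. lien-law disclosure present → met
6. licensed crane operators 2 < 3 → not met
7. OSHA safety training 360 days ago vs limit 365 → met
8. OSHA-30 certified supervisors 3 ≥ 2 → met
9. condition 'performs public-works projects' holds; hazard communication program absent → not met
Not met: 2, 4, 6, 9

2, 4, 6, 9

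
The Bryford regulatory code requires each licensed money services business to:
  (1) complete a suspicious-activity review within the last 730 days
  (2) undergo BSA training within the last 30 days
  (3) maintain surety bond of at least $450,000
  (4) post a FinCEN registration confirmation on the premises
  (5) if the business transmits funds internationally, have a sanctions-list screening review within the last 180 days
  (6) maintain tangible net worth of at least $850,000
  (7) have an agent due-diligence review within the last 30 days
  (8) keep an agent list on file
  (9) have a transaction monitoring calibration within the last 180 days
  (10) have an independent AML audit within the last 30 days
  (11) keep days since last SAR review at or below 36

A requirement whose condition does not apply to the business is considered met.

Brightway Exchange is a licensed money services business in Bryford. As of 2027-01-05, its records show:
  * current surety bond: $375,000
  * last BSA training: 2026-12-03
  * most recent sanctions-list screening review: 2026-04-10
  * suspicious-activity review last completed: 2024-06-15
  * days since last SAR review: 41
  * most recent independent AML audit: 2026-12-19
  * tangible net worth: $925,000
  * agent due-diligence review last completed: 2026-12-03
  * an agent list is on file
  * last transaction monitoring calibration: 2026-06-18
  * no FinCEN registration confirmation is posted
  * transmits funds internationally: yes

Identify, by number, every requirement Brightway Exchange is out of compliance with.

1. suspicious-activity review 934 days ago vs limit 730 → not met
2. BSA training 33 days ago vs limit 30 → not met
3. surety bond $375,000 < $450,000 → not met
4. FinCEN registration confirmation absent → not met
5. condition 'transmits funds internationally' holds; sanctions-list screening review 270 days ago vs limit 180 → not met
6. tangible net worth $925,000 ≥ $850,000 → met
7. agent due-diligence review 33 days ago vs limit 30 → not met
8. agent list present → met
9. transaction monitoring calibration 201 days ago vs limit 180 → not met
10. independent AML audit 17 days ago vs limit 30 → met
11. days since last SAR review 41 > 36 → not met
Not met: 1, 2, 3, 4, 5, 7, 9, 11

1, 2, 3, 4, 5, 7, 9, 11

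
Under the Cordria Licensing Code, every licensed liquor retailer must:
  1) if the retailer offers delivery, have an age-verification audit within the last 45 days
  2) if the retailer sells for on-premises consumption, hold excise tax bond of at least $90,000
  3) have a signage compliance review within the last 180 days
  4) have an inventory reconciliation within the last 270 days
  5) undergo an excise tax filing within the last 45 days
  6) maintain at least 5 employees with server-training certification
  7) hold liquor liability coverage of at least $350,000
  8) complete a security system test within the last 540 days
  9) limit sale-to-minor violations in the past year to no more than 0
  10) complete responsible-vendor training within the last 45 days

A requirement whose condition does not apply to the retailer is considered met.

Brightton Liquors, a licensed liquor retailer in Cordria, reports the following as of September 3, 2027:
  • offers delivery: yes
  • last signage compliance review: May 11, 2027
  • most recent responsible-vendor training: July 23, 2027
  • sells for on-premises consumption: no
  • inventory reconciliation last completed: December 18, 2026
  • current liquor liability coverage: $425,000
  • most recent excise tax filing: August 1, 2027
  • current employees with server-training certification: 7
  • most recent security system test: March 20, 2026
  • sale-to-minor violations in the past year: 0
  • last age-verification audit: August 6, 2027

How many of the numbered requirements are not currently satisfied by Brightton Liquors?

0

1. condition 'offers delivery' holds; age-verification audit 28 days ago vs limit 45 → met
2. condition 'sells for on-premises consumption' does not hold → requirement n/a → met
3. signage compliance review 115 days ago vs limit 180 → met
4. inventory reconciliation 259 days ago vs limit 270 → met
5. excise tax filing 33 days ago vs limit 45 → met
6. employees with server-training certification 7 ≥ 5 → met
7. liquor liability coverage $425,000 ≥ $350,000 → met
8. security system test 532 days ago vs limit 540 → met
9. sale-to-minor violations in the past year 0 ≤ 0 → met
10. responsible-vendor training 42 days ago vs limit 45 → met
Not met: 0 of 10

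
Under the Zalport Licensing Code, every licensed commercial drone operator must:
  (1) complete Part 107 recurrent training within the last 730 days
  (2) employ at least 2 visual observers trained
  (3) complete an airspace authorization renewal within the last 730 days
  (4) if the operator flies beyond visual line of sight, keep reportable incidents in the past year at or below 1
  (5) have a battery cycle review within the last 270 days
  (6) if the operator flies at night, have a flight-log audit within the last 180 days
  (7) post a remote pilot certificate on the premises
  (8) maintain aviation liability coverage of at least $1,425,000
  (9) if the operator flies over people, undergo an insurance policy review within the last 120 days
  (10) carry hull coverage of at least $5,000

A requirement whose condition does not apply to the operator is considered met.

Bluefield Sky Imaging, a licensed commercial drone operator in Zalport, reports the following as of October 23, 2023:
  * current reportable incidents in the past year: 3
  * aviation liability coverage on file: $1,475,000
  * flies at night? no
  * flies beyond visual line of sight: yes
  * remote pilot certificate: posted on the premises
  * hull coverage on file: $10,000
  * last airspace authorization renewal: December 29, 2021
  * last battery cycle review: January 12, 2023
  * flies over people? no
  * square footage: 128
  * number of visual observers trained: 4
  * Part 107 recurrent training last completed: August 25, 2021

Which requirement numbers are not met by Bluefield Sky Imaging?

1. Part 107 recurrent training 789 days ago vs limit 730 → not met
2. visual observers trained 4 ≥ 2 → met
3. airspace authorization renewal 663 days ago vs limit 730 → met
4. condition 'flies beyond visual line of sight' holds; reportable incidents in the past year 3 > 1 → not met
5. battery cycle review 284 days ago vs limit 270 → not met
6. condition 'flies at night' does not hold → requirement n/a → met
7. remote pilot certificate present → met
8. aviation liability coverage $1,475,000 ≥ $1,425,000 → met
9. condition 'flies over people' does not hold → requirement n/a → met
10. hull coverage $10,000 ≥ $5,000 → met
Not met: 1, 4, 5

1, 4, 5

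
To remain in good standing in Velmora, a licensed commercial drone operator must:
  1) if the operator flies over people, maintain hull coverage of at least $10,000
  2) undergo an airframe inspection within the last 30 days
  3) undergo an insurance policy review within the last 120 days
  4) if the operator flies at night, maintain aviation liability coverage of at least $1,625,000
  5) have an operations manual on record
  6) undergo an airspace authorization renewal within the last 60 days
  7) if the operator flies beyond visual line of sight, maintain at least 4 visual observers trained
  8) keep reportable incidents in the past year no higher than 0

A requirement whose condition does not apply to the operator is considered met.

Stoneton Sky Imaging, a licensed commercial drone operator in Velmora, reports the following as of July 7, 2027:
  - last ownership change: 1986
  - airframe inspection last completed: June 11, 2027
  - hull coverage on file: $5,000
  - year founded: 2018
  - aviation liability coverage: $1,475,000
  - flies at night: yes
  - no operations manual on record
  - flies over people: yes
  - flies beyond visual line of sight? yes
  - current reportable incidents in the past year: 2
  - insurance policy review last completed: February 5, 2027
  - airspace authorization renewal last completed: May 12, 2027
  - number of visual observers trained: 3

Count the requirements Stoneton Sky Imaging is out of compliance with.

1. condition 'flies over people' holds; hull coverage $5,000 < $10,000 → not met
2. airframe inspection 26 days ago vs limit 30 → met
3. insurance policy review 152 days ago vs limit 120 → not met
4. condition 'flies at night' holds; aviation liability coverage $1,475,000 < $1,625,000 → not met
5. operations manual absent → not met
6. airspace authorization renewal 56 days ago vs limit 60 → met
7. condition 'flies beyond visual line of sight' holds; visual observers trained 3 < 4 → not met
8. reportable incidents in the past year 2 > 0 → not met
Not met: 6 of 8

6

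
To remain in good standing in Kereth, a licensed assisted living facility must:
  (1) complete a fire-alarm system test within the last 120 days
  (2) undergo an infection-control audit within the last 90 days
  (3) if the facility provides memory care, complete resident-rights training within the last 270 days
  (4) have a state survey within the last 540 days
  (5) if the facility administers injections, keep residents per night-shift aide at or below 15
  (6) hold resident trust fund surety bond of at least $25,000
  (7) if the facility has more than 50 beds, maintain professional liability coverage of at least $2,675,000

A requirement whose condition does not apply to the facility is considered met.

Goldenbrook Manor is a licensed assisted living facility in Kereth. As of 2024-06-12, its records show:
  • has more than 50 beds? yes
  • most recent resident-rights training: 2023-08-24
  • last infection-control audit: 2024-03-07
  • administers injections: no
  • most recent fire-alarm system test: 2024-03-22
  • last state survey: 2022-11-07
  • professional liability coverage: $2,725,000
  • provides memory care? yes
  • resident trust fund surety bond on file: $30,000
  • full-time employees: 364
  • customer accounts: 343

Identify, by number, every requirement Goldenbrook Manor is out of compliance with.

1. fire-alarm system test 82 days ago vs limit 120 → met
2. infection-control audit 97 days ago vs limit 90 → not met
3. condition 'provides memory care' holds; resident-rights training 293 days ago vs limit 270 → not met
4. state survey 583 days ago vs limit 540 → not met
5. condition 'administers injections' does not hold → requirement n/a → met
6. resident trust fund surety bond $30,000 ≥ $25,000 → met
7. condition 'has more than 50 beds' holds; professional liability coverage $2,725,000 ≥ $2,675,000 → met
Not met: 2, 3, 4

2, 3, 4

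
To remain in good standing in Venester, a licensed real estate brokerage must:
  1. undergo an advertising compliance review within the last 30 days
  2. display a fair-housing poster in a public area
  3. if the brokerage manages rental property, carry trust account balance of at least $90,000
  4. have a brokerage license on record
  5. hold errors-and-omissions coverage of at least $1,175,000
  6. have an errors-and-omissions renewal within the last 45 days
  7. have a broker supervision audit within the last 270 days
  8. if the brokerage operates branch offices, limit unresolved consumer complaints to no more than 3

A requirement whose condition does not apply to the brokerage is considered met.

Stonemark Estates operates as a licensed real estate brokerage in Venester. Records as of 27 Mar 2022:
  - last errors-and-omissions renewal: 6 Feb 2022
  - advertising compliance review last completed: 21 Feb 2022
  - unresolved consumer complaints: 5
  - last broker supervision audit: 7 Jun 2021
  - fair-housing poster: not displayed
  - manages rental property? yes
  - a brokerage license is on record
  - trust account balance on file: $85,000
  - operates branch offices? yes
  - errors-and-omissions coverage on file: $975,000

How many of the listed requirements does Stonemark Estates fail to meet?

1. advertising compliance review 34 days ago vs limit 30 → not met
2. fair-housing poster absent → not met
3. condition 'manages rental property' holds; trust account balance $85,000 < $90,000 → not met
4. brokerage license present → met
5. errors-and-omissions coverage $975,000 < $1,175,000 → not met
6. errors-and-omissions renewal 49 days ago vs limit 45 → not met
7. broker supervision audit 293 days ago vs limit 270 → not met
8. condition 'operates branch offices' holds; unresolved consumer complaints 5 > 3 → not met
Not met: 7 of 8

7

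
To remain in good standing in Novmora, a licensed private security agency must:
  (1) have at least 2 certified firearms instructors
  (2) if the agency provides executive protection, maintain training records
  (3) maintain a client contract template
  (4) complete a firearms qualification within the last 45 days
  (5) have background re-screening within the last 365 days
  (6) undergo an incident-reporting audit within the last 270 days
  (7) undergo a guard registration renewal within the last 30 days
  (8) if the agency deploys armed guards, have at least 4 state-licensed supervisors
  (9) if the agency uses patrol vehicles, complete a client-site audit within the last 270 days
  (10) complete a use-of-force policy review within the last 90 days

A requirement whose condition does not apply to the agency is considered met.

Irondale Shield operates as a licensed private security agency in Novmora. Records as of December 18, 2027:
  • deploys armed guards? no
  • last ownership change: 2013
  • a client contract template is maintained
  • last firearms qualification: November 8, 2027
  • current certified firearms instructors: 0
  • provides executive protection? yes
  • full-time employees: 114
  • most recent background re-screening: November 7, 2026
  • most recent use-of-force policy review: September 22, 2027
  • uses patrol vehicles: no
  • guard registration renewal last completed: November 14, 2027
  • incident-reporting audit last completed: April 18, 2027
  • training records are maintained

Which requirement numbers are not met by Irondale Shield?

1. certified firearms instructors 0 < 2 → not met
2. condition 'provides executive protection' holds; training records present → met
3. client contract template present → met
4. firearms qualification 40 days ago vs limit 45 → met
5. background re-screening 406 days ago vs limit 365 → not met
6. incident-reporting audit 244 days ago vs limit 270 → met
7. guard registration renewal 34 days ago vs limit 30 → not met
8. condition 'deploys armed guards' does not hold → requirement n/a → met
9. condition 'uses patrol vehicles' does not hold → requirement n/a → met
10. use-of-force policy review 87 days ago vs limit 90 → met
Not met: 1, 5, 7

1, 5, 7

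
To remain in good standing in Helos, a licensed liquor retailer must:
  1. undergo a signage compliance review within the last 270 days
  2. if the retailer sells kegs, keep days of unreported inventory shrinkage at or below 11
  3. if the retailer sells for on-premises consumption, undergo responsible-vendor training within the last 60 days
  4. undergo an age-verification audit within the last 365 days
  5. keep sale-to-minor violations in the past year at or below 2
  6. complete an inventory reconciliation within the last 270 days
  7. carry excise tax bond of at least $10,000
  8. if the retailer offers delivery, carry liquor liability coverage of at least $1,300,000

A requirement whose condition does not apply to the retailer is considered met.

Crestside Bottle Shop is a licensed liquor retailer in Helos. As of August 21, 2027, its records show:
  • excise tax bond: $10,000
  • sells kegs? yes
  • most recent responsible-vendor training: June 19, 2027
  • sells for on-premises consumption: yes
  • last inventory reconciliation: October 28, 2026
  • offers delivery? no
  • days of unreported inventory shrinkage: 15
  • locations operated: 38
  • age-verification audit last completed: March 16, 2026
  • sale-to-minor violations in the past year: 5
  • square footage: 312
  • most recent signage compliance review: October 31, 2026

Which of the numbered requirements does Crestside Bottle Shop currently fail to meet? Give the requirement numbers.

1, 2, 3, 4, 5, 6

1. signage compliance review 294 days ago vs limit 270 → not met
2. condition 'sells kegs' holds; days of unreported inventory shrinkage 15 > 11 → not met
3. condition 'sells for on-premises consumption' holds; responsible-vendor training 63 days ago vs limit 60 → not met
4. age-verification audit 523 days ago vs limit 365 → not met
5. sale-to-minor violations in the past year 5 > 2 → not met
6. inventory reconciliation 297 days ago vs limit 270 → not met
7. excise tax bond $10,000 ≥ $10,000 → met
8. condition 'offers delivery' does not hold → requirement n/a → met
Not met: 1, 2, 3, 4, 5, 6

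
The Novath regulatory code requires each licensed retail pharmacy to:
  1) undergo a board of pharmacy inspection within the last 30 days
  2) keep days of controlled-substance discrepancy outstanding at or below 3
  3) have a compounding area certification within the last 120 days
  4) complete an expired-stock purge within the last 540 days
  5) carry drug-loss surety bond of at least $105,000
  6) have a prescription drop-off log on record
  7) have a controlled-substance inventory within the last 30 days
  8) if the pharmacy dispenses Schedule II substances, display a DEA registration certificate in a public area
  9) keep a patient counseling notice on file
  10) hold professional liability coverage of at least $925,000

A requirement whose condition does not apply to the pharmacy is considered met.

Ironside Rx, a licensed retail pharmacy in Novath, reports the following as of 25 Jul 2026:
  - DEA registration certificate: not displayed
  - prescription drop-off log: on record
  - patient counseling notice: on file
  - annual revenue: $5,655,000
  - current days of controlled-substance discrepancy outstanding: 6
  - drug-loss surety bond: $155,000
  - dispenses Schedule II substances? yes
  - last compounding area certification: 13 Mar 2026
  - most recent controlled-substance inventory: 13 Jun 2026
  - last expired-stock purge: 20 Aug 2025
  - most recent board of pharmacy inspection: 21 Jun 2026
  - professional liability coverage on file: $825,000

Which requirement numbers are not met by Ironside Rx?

1, 2, 3, 7, 8, 10

1. board of pharmacy inspection 34 days ago vs limit 30 → not met
2. days of controlled-substance discrepancy outstanding 6 > 3 → not met
3. compounding area certification 134 days ago vs limit 120 → not met
4. expired-stock purge 339 days ago vs limit 540 → met
5. drug-loss surety bond $155,000 ≥ $105,000 → met
6. prescription drop-off log present → met
7. controlled-substance inventory 42 days ago vs limit 30 → not met
8. condition 'dispenses Schedule II substances' holds; DEA registration certificate absent → not met
9. patient counseling notice present → met
10. professional liability coverage $825,000 < $925,000 → not met
Not met: 1, 2, 3, 7, 8, 10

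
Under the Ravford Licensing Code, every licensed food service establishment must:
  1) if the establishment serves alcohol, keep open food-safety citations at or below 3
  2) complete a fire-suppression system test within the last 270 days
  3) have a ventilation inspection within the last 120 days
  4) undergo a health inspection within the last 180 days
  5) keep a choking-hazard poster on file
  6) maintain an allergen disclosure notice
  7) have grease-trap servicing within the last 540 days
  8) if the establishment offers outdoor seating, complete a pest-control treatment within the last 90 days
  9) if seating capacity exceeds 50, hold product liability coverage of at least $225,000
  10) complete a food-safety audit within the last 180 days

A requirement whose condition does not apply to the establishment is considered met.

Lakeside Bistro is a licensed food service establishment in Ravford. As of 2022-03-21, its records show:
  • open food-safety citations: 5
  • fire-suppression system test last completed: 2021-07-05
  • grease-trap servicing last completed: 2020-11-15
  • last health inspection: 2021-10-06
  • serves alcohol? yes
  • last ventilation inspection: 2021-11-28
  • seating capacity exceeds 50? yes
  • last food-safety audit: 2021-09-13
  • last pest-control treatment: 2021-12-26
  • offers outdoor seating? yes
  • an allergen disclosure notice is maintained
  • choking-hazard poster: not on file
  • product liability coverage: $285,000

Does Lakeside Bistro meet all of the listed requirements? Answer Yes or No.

No

1. condition 'serves alcohol' holds; open food-safety citations 5 > 3 → not met
2. fire-suppression system test 259 days ago vs limit 270 → met
3. ventilation inspection 113 days ago vs limit 120 → met
4. health inspection 166 days ago vs limit 180 → met
5. choking-hazard poster absent → not met
6. allergen disclosure notice present → met
7. grease-trap servicing 491 days ago vs limit 540 → met
8. condition 'offers outdoor seating' holds; pest-control treatment 85 days ago vs limit 90 → met
9. condition 'seating capacity exceeds 50' holds; product liability coverage $285,000 ≥ $225,000 → met
10. food-safety audit 189 days ago vs limit 180 → not met
Not met: 1, 5, 10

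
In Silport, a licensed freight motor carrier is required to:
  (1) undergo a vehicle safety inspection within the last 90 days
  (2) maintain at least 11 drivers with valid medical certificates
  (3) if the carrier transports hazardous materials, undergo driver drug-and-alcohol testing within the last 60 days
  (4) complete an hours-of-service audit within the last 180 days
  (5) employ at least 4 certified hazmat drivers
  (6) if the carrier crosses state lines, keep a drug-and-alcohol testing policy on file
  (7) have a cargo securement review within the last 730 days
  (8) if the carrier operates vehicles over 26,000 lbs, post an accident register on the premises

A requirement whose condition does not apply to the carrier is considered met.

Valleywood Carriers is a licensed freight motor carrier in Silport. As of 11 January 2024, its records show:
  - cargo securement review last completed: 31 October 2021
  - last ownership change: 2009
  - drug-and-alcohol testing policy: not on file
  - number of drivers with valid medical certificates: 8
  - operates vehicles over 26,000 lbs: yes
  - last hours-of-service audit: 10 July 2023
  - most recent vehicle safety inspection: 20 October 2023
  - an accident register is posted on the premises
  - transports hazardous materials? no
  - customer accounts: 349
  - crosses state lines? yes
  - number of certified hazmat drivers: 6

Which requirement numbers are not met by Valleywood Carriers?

2, 4, 6, 7

1. vehicle safety inspection 83 days ago vs limit 90 → met
2. drivers with valid medical certificates 8 < 11 → not met
3. condition 'transports hazardous materials' does not hold → requirement n/a → met
4. hours-of-service audit 185 days ago vs limit 180 → not met
5. certified hazmat drivers 6 ≥ 4 → met
6. condition 'crosses state lines' holds; drug-and-alcohol testing policy absent → not met
7. cargo securement review 802 days ago vs limit 730 → not met
8. condition 'operates vehicles over 26,000 lbs' holds; accident register present → met
Not met: 2, 4, 6, 7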